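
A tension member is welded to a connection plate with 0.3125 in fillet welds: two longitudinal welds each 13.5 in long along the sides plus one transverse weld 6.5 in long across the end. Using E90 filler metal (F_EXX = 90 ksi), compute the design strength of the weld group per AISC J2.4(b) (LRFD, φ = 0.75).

t_e = 0.707 × 0.3125 = 0.2209 in.
R_nwl = 0.6 × 90 × 0.2209 × 27 = 322.1 kips (longitudinal, 2 welds).
R_nwt = 0.6 × 90 × 0.2209 × 6.5 = 77.55 kips (transverse, base value).
(i) R_nwl + R_nwt = 399.7 kips; (ii) 0.85 R_nwl + 1.5 R_nwt = 390.1 kips.
R_n = max = 399.7 kips [governs: (i)]; φR_n = 299.8 kips.

φR_n ≈ 300 kips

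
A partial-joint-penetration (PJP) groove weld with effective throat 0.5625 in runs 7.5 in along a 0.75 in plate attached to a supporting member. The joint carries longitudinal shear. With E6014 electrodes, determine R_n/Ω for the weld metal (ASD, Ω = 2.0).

R_n/Ω ≈ 75.9 kips

E60XX → F_EXX = 60 ksi.
Effective throat (given) t_e = 0.5625 in.
A_we = 0.5625 × 7.5 = 4.219 in².
F_nw = 0.6 F_EXX = 36 ksi.
R_n/Ω = (36 × 4.219) / 2.0 = 75.94 kips.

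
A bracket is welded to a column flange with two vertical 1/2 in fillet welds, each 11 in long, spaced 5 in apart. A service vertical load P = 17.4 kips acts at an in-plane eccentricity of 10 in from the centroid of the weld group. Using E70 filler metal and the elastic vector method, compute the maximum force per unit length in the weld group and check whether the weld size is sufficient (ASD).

E70XX → F_EXX = 70 ksi.
Total weld length L_w = 22 in. Treat welds as unit-width lines.
Polar moment about centroid: J = 2[d³/12 + d(b/2)²] = 2[11³/12 + 11×2.5²] = 359.3 in³.
Direct shear f_v = P/L_w = 17.4 / 22 = 0.7909 kip/in (vertical).
Torsion M = P·e = 17.4 × 10 = 174 kip·in.
Critical point at (x, y) = (2.5, 5.5) from centroid. f_tx = M·y/J = 2.663 kip/in; f_ty = M·x/J = 1.211 kip/in.
Resultant f_max = √[f_tx² + (f_v + f_ty)²] = √[2.663² + (0.7909 + 1.211)²] = 3.332 kip/in.
Capacity per unit length: r_n/Ω = (1/2.0) × 0.6 × 70 × (0.707 × 0.5) = 7.423 kip/in.
3.332 ≤ 7.423 → adequate.

f_max ≈ 3.33 kip/in; adequate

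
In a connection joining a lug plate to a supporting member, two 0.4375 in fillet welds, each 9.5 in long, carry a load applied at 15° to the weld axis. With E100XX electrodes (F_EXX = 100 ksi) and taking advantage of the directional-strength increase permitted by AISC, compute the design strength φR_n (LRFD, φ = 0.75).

φR_n ≈ 282 kips

t_e = 0.707 × 0.4375 = 0.3093 in; A_we = 0.3093 × 19 = 5.877 in².
Directional factor: 1.0 + 0.5 sin^1.5(15°) = 1.066.
F_nw = 0.6 × 100 × 1.066 = 63.95 ksi.
φR_n = 0.75 × 63.95 × 5.877 = 281.9 kips.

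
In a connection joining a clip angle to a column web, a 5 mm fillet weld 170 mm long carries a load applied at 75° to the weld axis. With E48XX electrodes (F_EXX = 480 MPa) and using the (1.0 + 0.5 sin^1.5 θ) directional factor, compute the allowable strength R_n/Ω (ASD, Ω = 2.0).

R_n/Ω ≈ 128 kN

t_e = 0.707 × 5 = 3.535 mm; A_we = 3.535 × 170 = 600.9 mm².
Directional factor: 1.0 + 0.5 sin^1.5(75°) = 1.475.
F_nw = 0.6 × 480 × 1.475 = 424.7 MPa.
R_n/Ω = (424.7 × 600.9) / 2.0 × 10⁻³ = 127.6 kN.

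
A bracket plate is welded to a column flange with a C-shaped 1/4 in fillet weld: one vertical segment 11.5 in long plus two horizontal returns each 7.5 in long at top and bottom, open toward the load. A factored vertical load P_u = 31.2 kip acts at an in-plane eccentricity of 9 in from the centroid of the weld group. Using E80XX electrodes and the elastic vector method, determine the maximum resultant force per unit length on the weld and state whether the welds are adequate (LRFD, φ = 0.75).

f_max ≈ 3.72 kip/in; adequate

E80XX → F_EXX = 80 ksi.
Total weld length L_w = 26.5 in. Treat welds as unit-width lines.
Centroid: x̄ = 2×7.5×3.75 / 26.5 = 2.123 in from the vertical weld.
Polar moment about centroid: J = I_x + I_y = [11.5³/12 + 2×7.5×5.75²] + [11.5×2.123² + 2(7.5³/12 + 7.5×1.627²)] = 784.5 in³.
Direct shear f_v = P/L_w = 31.2 / 26.5 = 1.177 kip/in (vertical).
Torsion M = P·e = 31.2 × 9 = 280.8 kip·in.
Critical point at (x, y) = (5.377, 5.75) from centroid. f_tx = M·y/J = 2.058 kip/in; f_ty = M·x/J = 1.925 kip/in.
Resultant f_max = √[f_tx² + (f_v + f_ty)²] = √[2.058² + (1.177 + 1.925)²] = 3.723 kip/in.
Capacity per unit length: φr_n = 0.75 × 0.6 × 80 × (0.707 × 0.25) = 6.363 kip/in.
3.723 ≤ 6.363 → adequate.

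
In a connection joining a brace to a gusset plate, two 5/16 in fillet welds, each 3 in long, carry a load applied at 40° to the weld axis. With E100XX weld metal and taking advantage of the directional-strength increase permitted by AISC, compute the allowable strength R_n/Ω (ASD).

E100XX → F_EXX = 100 ksi.
t_e = 0.707 × 0.3125 = 0.2209 in; A_we = 0.2209 × 6 = 1.326 in².
Directional factor: 1.0 + 0.5 sin^1.5(40°) = 1.258.
F_nw = 0.6 × 100 × 1.258 = 75.46 ksi.
R_n/Ω = (75.46 × 1.326) / 2.0 = 50.02 kips.

R_n/Ω ≈ 50 kips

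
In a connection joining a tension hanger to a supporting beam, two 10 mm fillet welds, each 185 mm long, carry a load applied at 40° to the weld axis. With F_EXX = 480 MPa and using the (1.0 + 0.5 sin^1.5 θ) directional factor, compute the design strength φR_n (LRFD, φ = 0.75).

t_e = 0.707 × 10 = 7.07 mm; A_we = 7.07 × 370 = 2616 mm².
Directional factor: 1.0 + 0.5 sin^1.5(40°) = 1.258.
F_nw = 0.6 × 480 × 1.258 = 362.2 MPa.
φR_n = 0.75 × 362.2 × 2616 × 10⁻³ = 710.6 kN.

φR_n ≈ 711 kN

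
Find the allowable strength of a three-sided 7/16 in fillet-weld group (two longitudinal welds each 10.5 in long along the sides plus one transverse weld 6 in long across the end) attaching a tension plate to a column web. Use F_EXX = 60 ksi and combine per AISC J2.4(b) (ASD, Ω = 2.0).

R_n/Ω ≈ 150 kips

t_e = 0.707 × 0.4375 = 0.3093 in.
R_nwl = 0.6 × 60 × 0.3093 × 21 = 233.8 kips (longitudinal, 2 welds).
R_nwt = 0.6 × 60 × 0.3093 × 6 = 66.81 kips (transverse, base value).
(i) R_nwl + R_nwt = 300.7 kips; (ii) 0.85 R_nwl + 1.5 R_nwt = 299 kips.
R_n = max = 300.7 kips [governs: (i)]; R_n/Ω = 150.3 kips.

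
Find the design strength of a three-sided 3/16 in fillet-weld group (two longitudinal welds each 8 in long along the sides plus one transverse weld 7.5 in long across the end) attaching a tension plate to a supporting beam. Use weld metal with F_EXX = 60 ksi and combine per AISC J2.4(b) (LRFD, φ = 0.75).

t_e = 0.707 × 0.1875 = 0.1326 in.
R_nwl = 0.6 × 60 × 0.1326 × 16 = 76.36 kips (longitudinal, 2 welds).
R_nwt = 0.6 × 60 × 0.1326 × 7.5 = 35.79 kips (transverse, base value).
(i) R_nwl + R_nwt = 112.1 kips; (ii) 0.85 R_nwl + 1.5 R_nwt = 118.6 kips.
R_n = max = 118.6 kips [governs: (ii)]; φR_n = 88.94 kips.

φR_n ≈ 88.9 kips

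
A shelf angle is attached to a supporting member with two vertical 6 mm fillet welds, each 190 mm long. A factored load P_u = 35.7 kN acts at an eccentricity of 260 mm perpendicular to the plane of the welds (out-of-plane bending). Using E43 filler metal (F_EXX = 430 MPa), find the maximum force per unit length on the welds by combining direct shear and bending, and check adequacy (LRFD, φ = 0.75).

L_w = 2 × 190 = 380 mm; section modulus (unit throat) S = 2 × L²/6 = 12030 mm².
Direct shear f_v = P/L_w = 35.7×10³/380 = 93.95 N/mm.
Moment M = P × e = 35.7×10³ × 260 = 9282000 N·mm; bending f_b = M/S = 771.4 N/mm.
f_max = √(f_v² + f_b²) = √(93.95² + 771.4²) = 777.1 N/mm.
φr_n = 0.75 × 0.6 × 430 × (0.707 × 6) = 820.8 N/mm → adequate.

f_max ≈ 777 N/mm; adequate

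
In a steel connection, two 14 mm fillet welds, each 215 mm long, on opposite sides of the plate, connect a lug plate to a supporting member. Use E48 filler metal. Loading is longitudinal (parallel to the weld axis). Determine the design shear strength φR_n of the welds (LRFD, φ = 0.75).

φR_n ≈ 919 kN

E48XX → F_EXX = 480 MPa.
Effective throat t_e = 0.707 × 14 = 9.898 mm.
Total length L = 430 mm; A_we = 9.898 × 430 = 4256 mm².
F_nw = 0.6 F_EXX = 0.6 × 480 = 288 MPa.
φR_n = 0.75 × 288 × 4256 × 10⁻³ = 919.3 kN.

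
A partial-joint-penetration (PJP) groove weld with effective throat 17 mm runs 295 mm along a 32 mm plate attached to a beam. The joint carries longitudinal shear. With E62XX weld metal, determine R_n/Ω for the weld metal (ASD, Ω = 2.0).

R_n/Ω ≈ 933 kN

E62XX → F_EXX = 620 MPa.
Effective throat (given) t_e = 17 mm.
A_we = 17 × 295 = 5015 mm².
F_nw = 0.6 F_EXX = 372 MPa.
R_n/Ω = (372 × 5015) / 2.0 × 10⁻³ = 932.8 kN.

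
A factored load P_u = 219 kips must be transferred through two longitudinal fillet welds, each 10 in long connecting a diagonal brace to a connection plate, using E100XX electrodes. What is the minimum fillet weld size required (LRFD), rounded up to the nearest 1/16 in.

E100XX → F_EXX = 100 ksi.
Total weld length L = 20 in.
Required throat t_e = P_u / (φ × 0.6 F_EXX × L) = 219 / (0.75 × 0.6 × 100 × 20) = 0.2433 in.
Required leg w = t_e / 0.707 = 0.3442 in → use 3/8 in.

w = 3/8 in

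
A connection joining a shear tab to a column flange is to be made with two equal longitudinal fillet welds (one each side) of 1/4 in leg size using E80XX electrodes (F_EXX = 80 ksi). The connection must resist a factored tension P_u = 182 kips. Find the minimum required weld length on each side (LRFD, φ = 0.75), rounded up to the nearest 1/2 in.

L = 14.5 in on each side

Throat t_e = 0.707 × 0.25 = 0.1767 in.
φr_n = 0.75 × 0.6 × 80 × 0.1767 = 6.363 kips/in.
L_req = P_u / φr_n = 182 / 6.363 = 28.6 in total.
Per side: 28.6 / 2 = 14.3 in.
Round up → use L = 14.5 in on each side.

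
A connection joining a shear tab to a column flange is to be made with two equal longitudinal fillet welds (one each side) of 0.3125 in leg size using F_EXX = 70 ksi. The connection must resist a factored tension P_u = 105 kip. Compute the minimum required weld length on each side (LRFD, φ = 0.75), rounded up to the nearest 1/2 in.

L = 8 in on each side

Throat t_e = 0.707 × 0.3125 = 0.2209 in.
φr_n = 0.75 × 0.6 × 70 × 0.2209 = 6.96 kip/in.
L_req = P_u / φr_n = 105 / 6.96 = 15.09 in total.
Per side: 15.09 / 2 = 7.544 in.
Round up → use L = 8 in on each side.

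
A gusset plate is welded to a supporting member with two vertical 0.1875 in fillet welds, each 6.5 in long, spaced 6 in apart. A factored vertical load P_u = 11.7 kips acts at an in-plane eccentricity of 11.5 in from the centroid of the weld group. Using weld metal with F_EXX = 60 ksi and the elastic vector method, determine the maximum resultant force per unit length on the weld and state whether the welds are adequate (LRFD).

Total weld length L_w = 13 in. Treat welds as unit-width lines.
Polar moment about centroid: J = 2[d³/12 + d(b/2)²] = 2[6.5³/12 + 6.5×3²] = 162.8 in³.
Direct shear f_v = P/L_w = 11.7 / 13 = 0.9 kip/in (vertical).
Torsion M = P·e = 11.7 × 11.5 = 134.55 kip·in.
Critical point at (x, y) = (3, 3.25) from centroid. f_tx = M·y/J = 2.687 kip/in; f_ty = M·x/J = 2.48 kip/in.
Resultant f_max = √[f_tx² + (f_v + f_ty)²] = √[2.687² + (0.9 + 2.48)²] = 4.318 kip/in.
Capacity per unit length: φr_n = 0.75 × 0.6 × 60 × (0.707 × 0.1875) = 3.579 kip/in.
4.318 > 3.579 → NOT adequate.

f_max ≈ 4.32 kip/in; NOT adequate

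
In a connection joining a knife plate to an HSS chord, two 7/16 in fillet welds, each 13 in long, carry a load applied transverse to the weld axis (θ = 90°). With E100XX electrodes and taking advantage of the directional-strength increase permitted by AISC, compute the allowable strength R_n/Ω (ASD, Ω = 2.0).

E100XX → F_EXX = 100 ksi.
t_e = 0.707 × 0.4375 = 0.3093 in; A_we = 0.3093 × 26 = 8.042 in².
Directional factor: 1.0 + 0.5 sin^1.5(90°) = 1.5.
F_nw = 0.6 × 100 × 1.5 = 90 ksi.
R_n/Ω = (90 × 8.042) / 2.0 = 361.9 kips.

R_n/Ω ≈ 362 kips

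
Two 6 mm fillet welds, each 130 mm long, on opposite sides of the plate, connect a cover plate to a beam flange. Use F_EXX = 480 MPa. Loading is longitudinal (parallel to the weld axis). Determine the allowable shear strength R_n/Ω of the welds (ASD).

R_n/Ω ≈ 159 kN

Effective throat t_e = 0.707 × 6 = 4.242 mm.
Total length L = 260 mm; A_we = 4.242 × 260 = 1103 mm².
F_nw = 0.6 F_EXX = 0.6 × 480 = 288 MPa.
R_n = 288 × 1103 × 10⁻³ = 317.6 kN; R_n/Ω = 317.6/2.0 = 158.8 kN.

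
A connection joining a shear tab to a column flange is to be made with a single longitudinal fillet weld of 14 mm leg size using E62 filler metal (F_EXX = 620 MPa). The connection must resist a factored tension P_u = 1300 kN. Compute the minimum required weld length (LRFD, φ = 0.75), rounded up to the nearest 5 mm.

L = 475 mm

Throat t_e = 0.707 × 14 = 9.898 mm.
φr_n = 0.75 × 0.6 × 620 × 9.898 × 10⁻³ = 2.762 kN/mm.
L_req = P_u / φr_n = 1300 / 2.762 = 470.8 mm total.
Round up → use L = 475 mm.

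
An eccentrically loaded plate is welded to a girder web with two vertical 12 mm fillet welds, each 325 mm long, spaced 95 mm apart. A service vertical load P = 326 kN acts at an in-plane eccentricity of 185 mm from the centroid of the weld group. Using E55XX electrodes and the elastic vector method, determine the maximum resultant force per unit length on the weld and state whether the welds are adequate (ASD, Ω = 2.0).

f_max ≈ 1630 N/mm; NOT adequate

E55XX → F_EXX = 550 MPa.
Total weld length L_w = 650 mm. Treat welds as unit-width lines.
Polar moment about centroid: J = 2[d³/12 + d(b/2)²] = 2[325³/12 + 325×47.5²] = 7188000 mm³.
Direct shear f_v = P/L_w = 326×10³ / 650 = 501.5 N/mm (vertical).
Torsion M = P·e = 326×10³ × 185 = 60310000 N·mm.
Critical point at (x, y) = (47.5, 162.5) from centroid. f_tx = M·y/J = 1363 N/mm; f_ty = M·x/J = 398.5 N/mm.
Resultant f_max = √[f_tx² + (f_v + f_ty)²] = √[1363² + (501.5 + 398.5)²] = 1634 N/mm.
Capacity per unit length: r_n/Ω = (1/2.0) × 0.6 × 550 × (0.707 × 12) = 1400 N/mm.
1634 > 1400 → NOT adequate.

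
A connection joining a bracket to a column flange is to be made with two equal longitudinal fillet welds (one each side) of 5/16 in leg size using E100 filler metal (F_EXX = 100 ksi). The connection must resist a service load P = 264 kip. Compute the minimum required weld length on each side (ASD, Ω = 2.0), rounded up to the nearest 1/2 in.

Throat t_e = 0.707 × 0.3125 = 0.2209 in.
r_n/Ω = (0.6 × 100 × 0.2209) / 2.0 = 6.628 kip/in.
L_req = P / (r_n/Ω) = 264 / 6.628 = 39.83 in total.
Per side: 39.83 / 2 = 19.92 in.
Round up → use L = 20 in on each side.

L = 20 in on each side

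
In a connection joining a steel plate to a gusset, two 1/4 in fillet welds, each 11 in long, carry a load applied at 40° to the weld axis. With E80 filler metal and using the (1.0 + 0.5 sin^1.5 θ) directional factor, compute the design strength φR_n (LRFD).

E80XX → F_EXX = 80 ksi.
t_e = 0.707 × 0.25 = 0.1767 in; A_we = 0.1767 × 22 = 3.888 in².
Directional factor: 1.0 + 0.5 sin^1.5(40°) = 1.258.
F_nw = 0.6 × 80 × 1.258 = 60.37 ksi.
φR_n = 0.75 × 60.37 × 3.888 = 176.1 kips.

φR_n ≈ 176 kips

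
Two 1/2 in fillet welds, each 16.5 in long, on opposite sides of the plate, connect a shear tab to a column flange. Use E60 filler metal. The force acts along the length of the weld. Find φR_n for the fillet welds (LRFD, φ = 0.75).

E60XX → F_EXX = 60 ksi.
Effective throat t_e = 0.707 × 0.5 = 0.3535 in.
Total length L = 33 in; A_we = 0.3535 × 33 = 11.67 in².
F_nw = 0.6 F_EXX = 0.6 × 60 = 36 ksi.
φR_n = 0.75 × 36 × 11.67 = 315 kips.

φR_n ≈ 315 kips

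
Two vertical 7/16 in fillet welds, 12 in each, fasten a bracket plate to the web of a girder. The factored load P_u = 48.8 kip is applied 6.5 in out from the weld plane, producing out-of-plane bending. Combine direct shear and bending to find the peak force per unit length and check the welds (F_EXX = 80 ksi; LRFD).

L_w = 2 × 12 = 24 in; section modulus (unit throat) S = 2 × L²/6 = 48 in².
Direct shear f_v = P/L_w = 48.8/24 = 2.033 kip/in.
Moment M = P × e = 48.8 × 6.5 = 317.2 kip·in; bending f_b = M/S = 6.608 kip/in.
f_max = √(f_v² + f_b²) = √(2.033² + 6.608²) = 6.914 kip/in.
φr_n = 0.75 × 0.6 × 80 × (0.707 × 0.4375) = 11.14 kip/in → adequate.

f_max ≈ 6.91 kip/in; adequate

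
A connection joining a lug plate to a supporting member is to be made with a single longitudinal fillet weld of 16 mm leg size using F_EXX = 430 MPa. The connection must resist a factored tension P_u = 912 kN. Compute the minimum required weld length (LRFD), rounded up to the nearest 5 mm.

Throat t_e = 0.707 × 16 = 11.31 mm.
φr_n = 0.75 × 0.6 × 430 × 11.31 × 10⁻³ = 2.189 kN/mm.
L_req = P_u / φr_n = 912 / 2.189 = 416.7 mm total.
Round up → use L = 420 mm.

L = 420 mm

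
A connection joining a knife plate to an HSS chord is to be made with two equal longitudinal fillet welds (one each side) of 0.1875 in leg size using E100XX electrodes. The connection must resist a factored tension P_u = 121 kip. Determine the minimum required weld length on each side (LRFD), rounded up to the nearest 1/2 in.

E100XX → F_EXX = 100 ksi.
Throat t_e = 0.707 × 0.1875 = 0.1326 in.
φr_n = 0.75 × 0.6 × 100 × 0.1326 = 5.965 kip/in.
L_req = P_u / φr_n = 121 / 5.965 = 20.28 in total.
Per side: 20.28 / 2 = 10.14 in.
Round up → use L = 10.5 in on each side.

L = 10.5 in on each side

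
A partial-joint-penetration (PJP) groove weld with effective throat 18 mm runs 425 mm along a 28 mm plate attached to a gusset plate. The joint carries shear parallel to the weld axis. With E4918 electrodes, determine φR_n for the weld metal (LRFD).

E49XX → F_EXX = 490 MPa.
Effective throat (given) t_e = 18 mm.
A_we = 18 × 425 = 7650 mm².
F_nw = 0.6 F_EXX = 294 MPa.
φR_n = 0.75 × 294 × 7650 × 10⁻³ = 1687 kN.

φR_n ≈ 1690 kN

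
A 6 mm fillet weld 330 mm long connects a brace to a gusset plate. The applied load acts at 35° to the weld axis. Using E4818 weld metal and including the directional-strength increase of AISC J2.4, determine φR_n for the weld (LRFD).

E48XX → F_EXX = 480 MPa.
t_e = 0.707 × 6 = 4.242 mm; A_we = 4.242 × 330 = 1400 mm².
Directional factor: 1.0 + 0.5 sin^1.5(35°) = 1.217.
F_nw = 0.6 × 480 × 1.217 = 350.6 MPa.
φR_n = 0.75 × 350.6 × 1400 × 10⁻³ = 368 kN.

φR_n ≈ 368 kN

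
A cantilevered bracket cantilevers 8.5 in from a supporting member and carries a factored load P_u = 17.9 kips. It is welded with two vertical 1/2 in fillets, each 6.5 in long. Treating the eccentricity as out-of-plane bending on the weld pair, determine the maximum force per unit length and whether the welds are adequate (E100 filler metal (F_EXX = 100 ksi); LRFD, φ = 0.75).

f_max ≈ 10.9 kip/in; adequate

L_w = 2 × 6.5 = 13 in; section modulus (unit throat) S = 2 × L²/6 = 14.08 in².
Direct shear f_v = P/L_w = 17.9/13 = 1.377 kip/in.
Moment M = P × e = 17.9 × 8.5 = 152.15 kip·in; bending f_b = M/S = 10.8 kip/in.
f_max = √(f_v² + f_b²) = √(1.377² + 10.8²) = 10.89 kip/in.
φr_n = 0.75 × 0.6 × 100 × (0.707 × 0.5) = 15.91 kip/in → adequate.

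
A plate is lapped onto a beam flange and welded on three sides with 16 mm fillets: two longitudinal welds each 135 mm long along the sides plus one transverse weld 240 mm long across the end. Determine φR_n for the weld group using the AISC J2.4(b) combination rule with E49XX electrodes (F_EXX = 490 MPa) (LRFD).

φR_n ≈ 1470 kN

t_e = 0.707 × 16 = 11.31 mm.
R_nwl = 0.6 × 490 × 11.31 × 270 × 10⁻³ = 897.9 kN (longitudinal, 2 welds).
R_nwt = 0.6 × 490 × 11.31 × 240 × 10⁻³ = 798.2 kN (transverse, base value).
(i) R_nwl + R_nwt = 1696 kN; (ii) 0.85 R_nwl + 1.5 R_nwt = 1961 kN.
R_n = max = 1961 kN [governs: (ii)]; φR_n = 1470 kN.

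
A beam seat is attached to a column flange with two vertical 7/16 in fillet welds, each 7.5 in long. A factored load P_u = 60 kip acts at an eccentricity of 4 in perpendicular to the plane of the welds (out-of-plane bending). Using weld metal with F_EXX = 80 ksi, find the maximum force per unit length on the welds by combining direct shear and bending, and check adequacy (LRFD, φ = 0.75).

L_w = 2 × 7.5 = 15 in; section modulus (unit throat) S = 2 × L²/6 = 18.75 in².
Direct shear f_v = P/L_w = 60/15 = 4 kip/in.
Moment M = P × e = 60 × 4 = 240 kip·in; bending f_b = M/S = 12.8 kip/in.
f_max = √(f_v² + f_b²) = √(4² + 12.8²) = 13.41 kip/in.
φr_n = 0.75 × 0.6 × 80 × (0.707 × 0.4375) = 11.14 kip/in → NOT adequate.

f_max ≈ 13.4 kip/in; NOT adequate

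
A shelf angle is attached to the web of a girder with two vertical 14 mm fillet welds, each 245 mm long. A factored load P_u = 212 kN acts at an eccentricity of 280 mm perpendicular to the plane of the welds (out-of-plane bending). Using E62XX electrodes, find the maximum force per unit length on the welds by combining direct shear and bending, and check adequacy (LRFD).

f_max ≈ 3000 N/mm; NOT adequate

E62XX → F_EXX = 620 MPa.
L_w = 2 × 245 = 490 mm; section modulus (unit throat) S = 2 × L²/6 = 20010 mm².
Direct shear f_v = P/L_w = 212×10³/490 = 432.7 N/mm.
Moment M = P × e = 212×10³ × 280 = 59360000 N·mm; bending f_b = M/S = 2967 N/mm.
f_max = √(f_v² + f_b²) = √(432.7² + 2967²) = 2998 N/mm.
φr_n = 0.75 × 0.6 × 620 × (0.707 × 14) = 2762 N/mm → NOT adequate.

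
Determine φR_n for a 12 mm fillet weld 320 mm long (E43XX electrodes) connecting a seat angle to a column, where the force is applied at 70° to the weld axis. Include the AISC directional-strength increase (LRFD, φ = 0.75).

E43XX → F_EXX = 430 MPa.
t_e = 0.707 × 12 = 8.484 mm; A_we = 8.484 × 320 = 2715 mm².
Directional factor: 1.0 + 0.5 sin^1.5(70°) = 1.455.
F_nw = 0.6 × 430 × 1.455 = 375.5 MPa.
φR_n = 0.75 × 375.5 × 2715 × 10⁻³ = 764.6 kN.

φR_n ≈ 765 kN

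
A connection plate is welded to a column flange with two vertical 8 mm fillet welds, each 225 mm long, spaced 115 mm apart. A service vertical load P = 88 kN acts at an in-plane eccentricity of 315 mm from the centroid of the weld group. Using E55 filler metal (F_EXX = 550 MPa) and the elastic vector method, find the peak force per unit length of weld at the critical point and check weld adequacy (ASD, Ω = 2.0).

Total weld length L_w = 450 mm. Treat welds as unit-width lines.
Polar moment about centroid: J = 2[d³/12 + d(b/2)²] = 2[225³/12 + 225×57.5²] = 3386000 mm³.
Direct shear f_v = P/L_w = 88×10³ / 450 = 195.6 N/mm (vertical).
Torsion M = P·e = 88×10³ × 315 = 27720000 N·mm.
Critical point at (x, y) = (57.5, 112.5) from centroid. f_tx = M·y/J = 920.9 N/mm; f_ty = M·x/J = 470.7 N/mm.
Resultant f_max = √[f_tx² + (f_v + f_ty)²] = √[920.9² + (195.6 + 470.7)²] = 1137 N/mm.
Capacity per unit length: r_n/Ω = (1/2.0) × 0.6 × 550 × (0.707 × 8) = 933.2 N/mm.
1137 > 933.2 → NOT adequate.

f_max ≈ 1140 N/mm; NOT adequate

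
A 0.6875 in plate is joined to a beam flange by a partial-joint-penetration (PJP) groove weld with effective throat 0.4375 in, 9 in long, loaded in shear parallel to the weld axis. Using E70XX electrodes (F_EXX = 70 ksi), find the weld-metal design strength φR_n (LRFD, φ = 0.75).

Effective throat (given) t_e = 0.4375 in.
A_we = 0.4375 × 9 = 3.938 in².
F_nw = 0.6 F_EXX = 42 ksi.
φR_n = 0.75 × 42 × 3.938 = 124 kips.

φR_n ≈ 124 kips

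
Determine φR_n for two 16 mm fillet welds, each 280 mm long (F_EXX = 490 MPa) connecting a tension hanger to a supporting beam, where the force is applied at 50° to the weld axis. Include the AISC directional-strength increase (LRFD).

φR_n ≈ 1870 kN

t_e = 0.707 × 16 = 11.31 mm; A_we = 11.31 × 560 = 6335 mm².
Directional factor: 1.0 + 0.5 sin^1.5(50°) = 1.335.
F_nw = 0.6 × 490 × 1.335 = 392.6 MPa.
φR_n = 0.75 × 392.6 × 6335 × 10⁻³ = 1865 kN.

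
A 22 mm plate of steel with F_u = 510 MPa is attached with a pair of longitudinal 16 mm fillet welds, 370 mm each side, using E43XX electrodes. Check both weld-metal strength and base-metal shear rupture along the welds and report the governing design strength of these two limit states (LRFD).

φR_n ≈ 1620 kN (weld metal governs)

E43XX → F_EXX = 430 MPa.
t_e = 0.707 × 16 = 11.31 mm; L = 740 mm.
Weld metal: φR_n = 0.75 × 0.6 × 430 × 11.31 × 740 × 10⁻³ = 1620 kN.
Base metal (shear rupture): φR_n = 0.75 × 0.6 × 510 × 22 × 740 × 10⁻³ = 3736 kN.
Governing: weld metal.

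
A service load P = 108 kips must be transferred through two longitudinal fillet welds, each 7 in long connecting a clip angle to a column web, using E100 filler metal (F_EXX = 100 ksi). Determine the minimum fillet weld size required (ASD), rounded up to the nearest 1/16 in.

w = 3/8 in

Total weld length L = 14 in.
Required throat t_e = P × Ω / (0.6 F_EXX × L) = 108 × 2.0 / (0.6 × 100 × 14) = 0.2571 in.
Required leg w = t_e / 0.707 = 0.3637 in → use 3/8 in.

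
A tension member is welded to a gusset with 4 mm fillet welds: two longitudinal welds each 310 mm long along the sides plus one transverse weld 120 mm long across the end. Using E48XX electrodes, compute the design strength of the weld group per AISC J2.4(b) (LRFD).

φR_n ≈ 452 kN

E48XX → F_EXX = 480 MPa.
t_e = 0.707 × 4 = 2.828 mm.
R_nwl = 0.6 × 480 × 2.828 × 620 × 10⁻³ = 505 kN (longitudinal, 2 welds).
R_nwt = 0.6 × 480 × 2.828 × 120 × 10⁻³ = 97.74 kN (transverse, base value).
(i) R_nwl + R_nwt = 602.7 kN; (ii) 0.85 R_nwl + 1.5 R_nwt = 575.8 kN.
R_n = max = 602.7 kN [governs: (i)]; φR_n = 452 kN.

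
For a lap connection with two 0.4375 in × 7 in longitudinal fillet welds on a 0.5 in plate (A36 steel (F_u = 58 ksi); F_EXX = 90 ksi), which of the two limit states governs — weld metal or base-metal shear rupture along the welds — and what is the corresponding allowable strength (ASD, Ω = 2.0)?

R_n/Ω ≈ 117 kip (weld metal governs)

t_e = 0.707 × 0.4375 = 0.3093 in; L = 14 in.
Weld metal: R_n/Ω = (1/2.0) × 0.6 × 90 × 0.3093 × 14 = 116.9 kip.
Base metal (shear rupture): R_n/Ω = (1/2.0) × 0.6 × 58 × 0.5 × 14 = 121.8 kip.
Governing: weld metal.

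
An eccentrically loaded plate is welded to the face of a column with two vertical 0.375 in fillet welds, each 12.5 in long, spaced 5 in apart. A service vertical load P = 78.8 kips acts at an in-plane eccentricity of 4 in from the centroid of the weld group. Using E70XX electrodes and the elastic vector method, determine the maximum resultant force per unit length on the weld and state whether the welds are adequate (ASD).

f_max ≈ 6.3 kip/in; NOT adequate

E70XX → F_EXX = 70 ksi.
Total weld length L_w = 25 in. Treat welds as unit-width lines.
Polar moment about centroid: J = 2[d³/12 + d(b/2)²] = 2[12.5³/12 + 12.5×2.5²] = 481.8 in³.
Direct shear f_v = P/L_w = 78.8 / 25 = 3.152 kip/in (vertical).
Torsion M = P·e = 78.8 × 4 = 315.2 kip·in.
Critical point at (x, y) = (2.5, 6.25) from centroid. f_tx = M·y/J = 4.089 kip/in; f_ty = M·x/J = 1.636 kip/in.
Resultant f_max = √[f_tx² + (f_v + f_ty)²] = √[4.089² + (3.152 + 1.636)²] = 6.296 kip/in.
Capacity per unit length: r_n/Ω = (1/2.0) × 0.6 × 70 × (0.707 × 0.375) = 5.568 kip/in.
6.296 > 5.568 → NOT adequate.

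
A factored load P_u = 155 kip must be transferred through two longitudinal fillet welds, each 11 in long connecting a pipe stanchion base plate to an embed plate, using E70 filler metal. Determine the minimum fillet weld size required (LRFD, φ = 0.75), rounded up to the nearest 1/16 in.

E70XX → F_EXX = 70 ksi.
Total weld length L = 22 in.
Required throat t_e = P_u / (φ × 0.6 F_EXX × L) = 155 / (0.75 × 0.6 × 70 × 22) = 0.2237 in.
Required leg w = t_e / 0.707 = 0.3164 in → use 3/8 in.

w = 3/8 in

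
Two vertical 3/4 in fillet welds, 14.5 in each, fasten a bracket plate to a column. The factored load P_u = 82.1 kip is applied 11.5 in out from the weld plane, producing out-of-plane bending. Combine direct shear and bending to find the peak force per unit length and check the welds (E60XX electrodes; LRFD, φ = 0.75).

f_max ≈ 13.8 kip/in; adequate

E60XX → F_EXX = 60 ksi.
L_w = 2 × 14.5 = 29 in; section modulus (unit throat) S = 2 × L²/6 = 70.08 in².
Direct shear f_v = P/L_w = 82.1/29 = 2.831 kip/in.
Moment M = P × e = 82.1 × 11.5 = 944.15 kip·in; bending f_b = M/S = 13.47 kip/in.
f_max = √(f_v² + f_b²) = √(2.831² + 13.47²) = 13.77 kip/in.
φr_n = 0.75 × 0.6 × 60 × (0.707 × 0.75) = 14.32 kip/in → adequate.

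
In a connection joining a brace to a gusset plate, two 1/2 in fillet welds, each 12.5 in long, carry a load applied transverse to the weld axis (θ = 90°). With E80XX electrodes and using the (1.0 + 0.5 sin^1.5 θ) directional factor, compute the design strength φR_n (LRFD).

E80XX → F_EXX = 80 ksi.
t_e = 0.707 × 0.5 = 0.3535 in; A_we = 0.3535 × 25 = 8.838 in².
Directional factor: 1.0 + 0.5 sin^1.5(90°) = 1.5.
F_nw = 0.6 × 80 × 1.5 = 72 ksi.
φR_n = 0.75 × 72 × 8.838 = 477.2 kip.

φR_n ≈ 477 kip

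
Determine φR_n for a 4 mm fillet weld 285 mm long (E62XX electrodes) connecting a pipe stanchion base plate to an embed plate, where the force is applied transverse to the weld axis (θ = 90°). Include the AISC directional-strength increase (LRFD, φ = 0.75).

E62XX → F_EXX = 620 MPa.
t_e = 0.707 × 4 = 2.828 mm; A_we = 2.828 × 285 = 806 mm².
Directional factor: 1.0 + 0.5 sin^1.5(90°) = 1.5.
F_nw = 0.6 × 620 × 1.5 = 558 MPa.
φR_n = 0.75 × 558 × 806 × 10⁻³ = 337.3 kN.

φR_n ≈ 337 kN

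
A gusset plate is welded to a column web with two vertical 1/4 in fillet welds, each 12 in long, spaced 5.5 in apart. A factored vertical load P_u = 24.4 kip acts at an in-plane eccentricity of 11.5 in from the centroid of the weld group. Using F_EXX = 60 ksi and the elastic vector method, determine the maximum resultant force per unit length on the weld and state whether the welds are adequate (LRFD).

Total weld length L_w = 24 in. Treat welds as unit-width lines.
Polar moment about centroid: J = 2[d³/12 + d(b/2)²] = 2[12³/12 + 12×2.75²] = 469.5 in³.
Direct shear f_v = P/L_w = 24.4 / 24 = 1.017 kip/in (vertical).
Torsion M = P·e = 24.4 × 11.5 = 280.6 kip·in.
Critical point at (x, y) = (2.75, 6) from centroid. f_tx = M·y/J = 3.586 kip/in; f_ty = M·x/J = 1.644 kip/in.
Resultant f_max = √[f_tx² + (f_v + f_ty)²] = √[3.586² + (1.017 + 1.644)²] = 4.465 kip/in.
Capacity per unit length: φr_n = 0.75 × 0.6 × 60 × (0.707 × 0.25) = 4.772 kip/in.
4.465 ≤ 4.772 → adequate.

f_max ≈ 4.46 kip/in; adequate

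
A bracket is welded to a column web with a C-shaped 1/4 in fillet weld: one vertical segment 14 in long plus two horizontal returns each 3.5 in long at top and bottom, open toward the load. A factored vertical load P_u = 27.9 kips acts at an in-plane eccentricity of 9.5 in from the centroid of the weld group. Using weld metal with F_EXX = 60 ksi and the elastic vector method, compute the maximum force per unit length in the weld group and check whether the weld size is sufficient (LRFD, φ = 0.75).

Total weld length L_w = 21 in. Treat welds as unit-width lines.
Centroid: x̄ = 2×3.5×1.75 / 21 = 0.5833 in from the vertical weld.
Polar moment about centroid: J = I_x + I_y = [14³/12 + 2×3.5×7²] + [14×0.5833² + 2(3.5³/12 + 3.5×1.167²)] = 593.1 in³.
Direct shear f_v = P/L_w = 27.9 / 21 = 1.329 kip/in (vertical).
Torsion M = P·e = 27.9 × 9.5 = 265.05 kip·in.
Critical point at (x, y) = (2.917, 7) from centroid. f_tx = M·y/J = 3.128 kip/in; f_ty = M·x/J = 1.303 kip/in.
Resultant f_max = √[f_tx² + (f_v + f_ty)²] = √[3.128² + (1.329 + 1.303)²] = 4.088 kip/in.
Capacity per unit length: φr_n = 0.75 × 0.6 × 60 × (0.707 × 0.25) = 4.772 kip/in.
4.088 ≤ 4.772 → adequate.

f_max ≈ 4.09 kip/in; adequate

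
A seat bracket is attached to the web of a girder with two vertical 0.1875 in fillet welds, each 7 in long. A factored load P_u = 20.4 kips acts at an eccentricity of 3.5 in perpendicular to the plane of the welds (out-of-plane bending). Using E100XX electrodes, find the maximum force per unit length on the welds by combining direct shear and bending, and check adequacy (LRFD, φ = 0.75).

E100XX → F_EXX = 100 ksi.
L_w = 2 × 7 = 14 in; section modulus (unit throat) S = 2 × L²/6 = 16.33 in².
Direct shear f_v = P/L_w = 20.4/14 = 1.457 kip/in.
Moment M = P × e = 20.4 × 3.5 = 71.4 kip·in; bending f_b = M/S = 4.371 kip/in.
f_max = √(f_v² + f_b²) = √(1.457² + 4.371²) = 4.608 kip/in.
φr_n = 0.75 × 0.6 × 100 × (0.707 × 0.1875) = 5.965 kip/in → adequate.

f_max ≈ 4.61 kip/in; adequate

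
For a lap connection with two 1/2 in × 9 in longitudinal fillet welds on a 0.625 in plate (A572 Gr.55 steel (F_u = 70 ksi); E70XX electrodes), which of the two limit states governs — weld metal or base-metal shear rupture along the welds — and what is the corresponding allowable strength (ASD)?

R_n/Ω ≈ 134 kip (weld metal governs)

E70XX → F_EXX = 70 ksi.
t_e = 0.707 × 0.5 = 0.3535 in; L = 18 in.
Weld metal: R_n/Ω = (1/2.0) × 0.6 × 70 × 0.3535 × 18 = 133.6 kip.
Base metal (shear rupture): R_n/Ω = (1/2.0) × 0.6 × 70 × 0.625 × 18 = 236.2 kip.
Governing: weld metal.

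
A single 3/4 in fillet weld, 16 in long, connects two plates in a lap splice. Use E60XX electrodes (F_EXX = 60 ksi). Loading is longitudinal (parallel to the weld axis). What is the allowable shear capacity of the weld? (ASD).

R_n/Ω ≈ 153 kip

Effective throat t_e = 0.707 × 0.75 = 0.5302 in.
Total length L = 16 in; A_we = 0.5302 × 16 = 8.484 in².
F_nw = 0.6 F_EXX = 0.6 × 60 = 36 ksi.
R_n = 36 × 8.484 = 305.4 kip; R_n/Ω = 305.4/2.0 = 152.7 kip.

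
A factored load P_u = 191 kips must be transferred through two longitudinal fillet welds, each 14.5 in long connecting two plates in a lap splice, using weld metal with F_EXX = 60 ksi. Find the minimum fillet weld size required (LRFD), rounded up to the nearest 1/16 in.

Total weld length L = 29 in.
Required throat t_e = P_u / (φ × 0.6 F_EXX × L) = 191 / (0.75 × 0.6 × 60 × 29) = 0.2439 in.
Required leg w = t_e / 0.707 = 0.345 in → use 3/8 in.

w = 3/8 in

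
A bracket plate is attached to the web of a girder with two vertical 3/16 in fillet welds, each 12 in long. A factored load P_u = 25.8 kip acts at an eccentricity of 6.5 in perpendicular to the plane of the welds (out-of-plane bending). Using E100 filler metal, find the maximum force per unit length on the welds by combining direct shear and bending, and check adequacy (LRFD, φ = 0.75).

E100XX → F_EXX = 100 ksi.
L_w = 2 × 12 = 24 in; section modulus (unit throat) S = 2 × L²/6 = 48 in².
Direct shear f_v = P/L_w = 25.8/24 = 1.075 kip/in.
Moment M = P × e = 25.8 × 6.5 = 167.7 kip·in; bending f_b = M/S = 3.494 kip/in.
f_max = √(f_v² + f_b²) = √(1.075² + 3.494²) = 3.655 kip/in.
φr_n = 0.75 × 0.6 × 100 × (0.707 × 0.1875) = 5.965 kip/in → adequate.

f_max ≈ 3.66 kip/in; adequate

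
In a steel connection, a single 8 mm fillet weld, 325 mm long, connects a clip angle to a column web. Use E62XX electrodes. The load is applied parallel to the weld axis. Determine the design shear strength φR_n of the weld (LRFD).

E62XX → F_EXX = 620 MPa.
Effective throat t_e = 0.707 × 8 = 5.656 mm.
Total length L = 325 mm; A_we = 5.656 × 325 = 1838 mm².
F_nw = 0.6 F_EXX = 0.6 × 620 = 372 MPa.
φR_n = 0.75 × 372 × 1838 × 10⁻³ = 512.9 kN.

φR_n ≈ 513 kN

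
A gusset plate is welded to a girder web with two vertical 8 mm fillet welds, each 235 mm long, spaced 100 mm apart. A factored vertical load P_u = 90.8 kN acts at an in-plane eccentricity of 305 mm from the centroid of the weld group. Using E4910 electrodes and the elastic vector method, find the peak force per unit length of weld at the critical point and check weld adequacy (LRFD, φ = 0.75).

E49XX → F_EXX = 490 MPa.
Total weld length L_w = 470 mm. Treat welds as unit-width lines.
Polar moment about centroid: J = 2[d³/12 + d(b/2)²] = 2[235³/12 + 235×50²] = 3338000 mm³.
Direct shear f_v = P/L_w = 90.8×10³ / 470 = 193.2 N/mm (vertical).
Torsion M = P·e = 90.8×10³ × 305 = 27694000 N·mm.
Critical point at (x, y) = (50, 117.5) from centroid. f_tx = M·y/J = 974.9 N/mm; f_ty = M·x/J = 414.8 N/mm.
Resultant f_max = √[f_tx² + (f_v + f_ty)²] = √[974.9² + (193.2 + 414.8)²] = 1149 N/mm.
Capacity per unit length: φr_n = 0.75 × 0.6 × 490 × (0.707 × 8) = 1247 N/mm.
1149 ≤ 1247 → adequate.

f_max ≈ 1150 N/mm; adequate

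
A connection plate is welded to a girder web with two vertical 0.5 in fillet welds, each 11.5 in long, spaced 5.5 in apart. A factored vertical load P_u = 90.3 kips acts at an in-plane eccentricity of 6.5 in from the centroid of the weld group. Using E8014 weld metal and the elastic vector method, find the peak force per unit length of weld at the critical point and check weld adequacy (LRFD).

E80XX → F_EXX = 80 ksi.
Total weld length L_w = 23 in. Treat welds as unit-width lines.
Polar moment about centroid: J = 2[d³/12 + d(b/2)²] = 2[11.5³/12 + 11.5×2.75²] = 427.4 in³.
Direct shear f_v = P/L_w = 90.3 / 23 = 3.926 kip/in (vertical).
Torsion M = P·e = 90.3 × 6.5 = 586.95 kip·in.
Critical point at (x, y) = (2.75, 5.75) from centroid. f_tx = M·y/J = 7.896 kip/in; f_ty = M·x/J = 3.776 kip/in.
Resultant f_max = √[f_tx² + (f_v + f_ty)²] = √[7.896² + (3.926 + 3.776)²] = 11.03 kip/in.
Capacity per unit length: φr_n = 0.75 × 0.6 × 80 × (0.707 × 0.5) = 12.73 kip/in.
11.03 ≤ 12.73 → adequate.

f_max ≈ 11 kip/in; adequate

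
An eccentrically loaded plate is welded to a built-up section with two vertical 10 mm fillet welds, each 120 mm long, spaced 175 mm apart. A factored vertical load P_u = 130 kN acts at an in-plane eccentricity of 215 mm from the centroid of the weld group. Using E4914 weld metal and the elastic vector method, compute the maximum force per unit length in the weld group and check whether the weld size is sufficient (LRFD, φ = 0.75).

f_max ≈ 1870 N/mm; NOT adequate

E49XX → F_EXX = 490 MPa.
Total weld length L_w = 240 mm. Treat welds as unit-width lines.
Polar moment about centroid: J = 2[d³/12 + d(b/2)²] = 2[120³/12 + 120×87.5²] = 2126000 mm³.
Direct shear f_v = P/L_w = 130×10³ / 240 = 541.7 N/mm (vertical).
Torsion M = P·e = 130×10³ × 215 = 27950000 N·mm.
Critical point at (x, y) = (87.5, 60) from centroid. f_tx = M·y/J = 789 N/mm; f_ty = M·x/J = 1151 N/mm.
Resultant f_max = √[f_tx² + (f_v + f_ty)²] = √[789² + (541.7 + 1151)²] = 1867 N/mm.
Capacity per unit length: φr_n = 0.75 × 0.6 × 490 × (0.707 × 10) = 1559 N/mm.
1867 > 1559 → NOT adequate.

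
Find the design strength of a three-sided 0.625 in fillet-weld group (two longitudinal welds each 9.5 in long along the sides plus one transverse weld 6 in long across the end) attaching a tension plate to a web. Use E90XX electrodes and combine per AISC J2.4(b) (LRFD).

φR_n ≈ 450 kip

E90XX → F_EXX = 90 ksi.
t_e = 0.707 × 0.625 = 0.4419 in.
R_nwl = 0.6 × 90 × 0.4419 × 19 = 453.4 kip (longitudinal, 2 welds).
R_nwt = 0.6 × 90 × 0.4419 × 6 = 143.2 kip (transverse, base value).
(i) R_nwl + R_nwt = 596.5 kip; (ii) 0.85 R_nwl + 1.5 R_nwt = 600.1 kip.
R_n = max = 600.1 kip [governs: (ii)]; φR_n = 450.1 kip.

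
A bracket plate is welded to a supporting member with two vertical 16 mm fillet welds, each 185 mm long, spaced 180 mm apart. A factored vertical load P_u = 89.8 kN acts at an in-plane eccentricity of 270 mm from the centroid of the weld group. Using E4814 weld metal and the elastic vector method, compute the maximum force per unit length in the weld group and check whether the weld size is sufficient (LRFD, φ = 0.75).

E48XX → F_EXX = 480 MPa.
Total weld length L_w = 370 mm. Treat welds as unit-width lines.
Polar moment about centroid: J = 2[d³/12 + d(b/2)²] = 2[185³/12 + 185×90²] = 4052000 mm³.
Direct shear f_v = P/L_w = 89.8×10³ / 370 = 242.7 N/mm (vertical).
Torsion M = P·e = 89.8×10³ × 270 = 24246000 N·mm.
Critical point at (x, y) = (90, 92.5) from centroid. f_tx = M·y/J = 553.5 N/mm; f_ty = M·x/J = 538.5 N/mm.
Resultant f_max = √[f_tx² + (f_v + f_ty)²] = √[553.5² + (242.7 + 538.5)²] = 957.4 N/mm.
Capacity per unit length: φr_n = 0.75 × 0.6 × 480 × (0.707 × 16) = 2443 N/mm.
957.4 ≤ 2443 → adequate.

f_max ≈ 957 N/mm; adequate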